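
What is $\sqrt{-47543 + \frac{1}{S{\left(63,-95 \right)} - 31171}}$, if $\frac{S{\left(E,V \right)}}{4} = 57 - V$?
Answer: $\frac{i \sqrt{44409772227730}}{30563} \approx 218.04 i$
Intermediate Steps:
$S{\left(E,V \right)} = 228 - 4 V$ ($S{\left(E,V \right)} = 4 \left(57 - V\right) = 228 - 4 V$)
$\sqrt{-47543 + \frac{1}{S{\left(63,-95 \right)} - 31171}} = \sqrt{-47543 + \frac{1}{\left(228 - -380\right) - 31171}} = \sqrt{-47543 + \frac{1}{\left(228 + 380\right) - 31171}} = \sqrt{-47543 + \frac{1}{608 - 31171}} = \sqrt{-47543 + \frac{1}{-30563}} = \sqrt{-47543 - \frac{1}{30563}} = \sqrt{- \frac{1453056710}{30563}} = \frac{i \sqrt{44409772227730}}{30563}$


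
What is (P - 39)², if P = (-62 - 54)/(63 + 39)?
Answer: 4190209/2601 ≈ 1611.0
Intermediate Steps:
P = -58/51 (P = -116/102 = -116*1/102 = -58/51 ≈ -1.1373)
(P - 39)² = (-58/51 - 39)² = (-2047/51)² = 4190209/2601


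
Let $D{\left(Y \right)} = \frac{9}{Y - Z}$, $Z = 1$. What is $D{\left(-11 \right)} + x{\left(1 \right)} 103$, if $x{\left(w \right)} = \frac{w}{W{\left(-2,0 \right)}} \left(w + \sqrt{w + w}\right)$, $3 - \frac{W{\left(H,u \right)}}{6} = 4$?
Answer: $- \frac{215}{12} - \frac{103 \sqrt{2}}{6} \approx -42.194$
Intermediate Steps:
$W{\left(H,u \right)} = -6$ ($W{\left(H,u \right)} = 18 - 24 = -6$)
$x{\left(w \right)} = - \frac{w \left(w + \sqrt{2} \sqrt{w}\right)}{6}$ ($x{\left(w \right)} = \frac{w}{-6} \left(w + \sqrt{w + w}\right) = w \left(- \frac{1}{6}\right) \left(w + \sqrt{2 w}\right) = - \frac{w}{6} \left(w + \sqrt{2} \sqrt{w}\right) = - \frac{w \left(w + \sqrt{2} \sqrt{w}\right)}{6}$)
$D{\left(Y \right)} = \frac{9}{-1 + Y}$ ($D{\left(Y \right)} = \frac{9}{Y - 1} = \frac{9}{-1 + Y}$)
$D{\left(-11 \right)} + x{\left(1 \right)} 103 = \frac{9}{-1 - 11} + \left(- \frac{1^{2}}{6} - \frac{\sqrt{2} \cdot 1^{\frac{3}{2}}}{6}\right) 103 = \frac{9}{-12} + \left(\left(- \frac{1}{6}\right) 1 - \frac{1}{6} \sqrt{2} \cdot 1\right) 103 = 9 \left(- \frac{1}{12}\right) + \left(- \frac{1}{6} - \frac{\sqrt{2}}{6}\right) 103 = - \frac{3}{4} - \left(\frac{103}{6} + \frac{103 \sqrt{2}}{6}\right) = - \frac{215}{12} - \frac{103 \sqrt{2}}{6}$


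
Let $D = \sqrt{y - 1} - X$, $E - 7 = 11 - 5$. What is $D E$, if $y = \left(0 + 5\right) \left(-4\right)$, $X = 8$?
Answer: $-104 + 13 i \sqrt{21} \approx -104.0 + 59.573 i$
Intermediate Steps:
$y = -20$ ($y = 5 \left(-4\right) = -20$)
$E = 13$ ($E = 7 + \left(11 - 5\right) = 7 + 6 = 13$)
$D = -8 + i \sqrt{21}$ ($D = \sqrt{-20 - 1} - 8 = \sqrt{-21} - 8 = i \sqrt{21} - 8 = -8 + i \sqrt{21} \approx -8.0 + 4.5826 i$)
$D E = \left(-8 + i \sqrt{21}\right) 13 = -104 + 13 i \sqrt{21}$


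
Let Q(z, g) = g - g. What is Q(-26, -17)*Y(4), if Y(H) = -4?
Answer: 0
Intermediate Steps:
Q(z, g) = 0
Q(-26, -17)*Y(4) = 0*(-4) = 0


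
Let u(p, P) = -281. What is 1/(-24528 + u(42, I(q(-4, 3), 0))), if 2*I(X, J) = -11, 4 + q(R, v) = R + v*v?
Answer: -1/24809 ≈ -4.0308e-5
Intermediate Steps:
q(R, v) = -4 + R + v² (q(R, v) = -4 + (R + v*v) = -4 + (R + v²) = -4 + R + v²)
I(X, J) = -11/2 (I(X, J) = (½)*(-11) = -11/2)
1/(-24528 + u(42, I(q(-4, 3), 0))) = 1/(-24528 - 281) = 1/(-24809) = -1/24809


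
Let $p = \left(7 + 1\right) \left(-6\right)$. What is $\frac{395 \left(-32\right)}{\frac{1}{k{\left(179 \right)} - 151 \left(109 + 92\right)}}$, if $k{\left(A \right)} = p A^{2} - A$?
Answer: $19825814720$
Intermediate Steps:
$p = -48$ ($p = 8 \left(-6\right) = -48$)
$k{\left(A \right)} = - A - 48 A^{2}$ ($k{\left(A \right)} = - 48 A^{2} - A = - A - 48 A^{2}$)
$\frac{395 \left(-32\right)}{\frac{1}{k{\left(179 \right)} - 151 \left(109 + 92\right)}} = \frac{395 \left(-32\right)}{\frac{1}{179 \left(-1 - 8592\right) - 151 \left(109 + 92\right)}} = - \frac{12640}{\frac{1}{179 \left(-1 - 8592\right) - 30351}} = - \frac{12640}{\frac{1}{179 \left(-8593\right) - 30351}} = - \frac{12640}{\frac{1}{-1538147 - 30351}} = - \frac{12640}{\frac{1}{-1568498}} = - \frac{12640}{- \frac{1}{1568498}} = \left(-12640\right) \left(-1568498\right) = 19825814720$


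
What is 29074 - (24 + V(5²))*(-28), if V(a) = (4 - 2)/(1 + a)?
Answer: 386726/13 ≈ 29748.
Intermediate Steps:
V(a) = 2/(1 + a)
29074 - (24 + V(5²))*(-28) = 29074 - (24 + 2/(1 + 5²))*(-28) = 29074 - (24 + 2/(1 + 25))*(-28) = 29074 - (24 + 2/26)*(-28) = 29074 - (24 + 2*(1/26))*(-28) = 29074 - (24 + 1/13)*(-28) = 29074 - 313*(-28)/13 = 29074 - 1*(-8764/13) = 29074 + 8764/13 = 386726/13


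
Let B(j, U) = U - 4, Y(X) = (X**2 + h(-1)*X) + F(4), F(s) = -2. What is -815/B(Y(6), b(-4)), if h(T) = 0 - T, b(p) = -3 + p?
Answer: 815/11 ≈ 74.091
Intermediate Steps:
h(T) = -T
Y(X) = -2 + X + X**2 (Y(X) = (X**2 + (-1*(-1))*X) - 2 = (X**2 + 1*X) - 2 = (X**2 + X) - 2 = (X + X**2) - 2 = -2 + X + X**2)
B(j, U) = -4 + U
-815/B(Y(6), b(-4)) = -815/(-4 + (-3 - 4)) = -815/(-4 - 7) = -815/(-11) = -815*(-1/11) = 815/11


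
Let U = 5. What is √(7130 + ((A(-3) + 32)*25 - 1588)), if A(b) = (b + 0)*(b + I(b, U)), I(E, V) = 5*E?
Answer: 2*√1923 ≈ 87.704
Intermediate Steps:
A(b) = 6*b² (A(b) = (b + 0)*(b + 5*b) = b*(6*b) = 6*b²)
√(7130 + ((A(-3) + 32)*25 - 1588)) = √(7130 + ((6*(-3)² + 32)*25 - 1588)) = √(7130 + ((6*9 + 32)*25 - 1588)) = √(7130 + ((54 + 32)*25 - 1588)) = √(7130 + (86*25 - 1588)) = √(7130 + (2150 - 1588)) = √(7130 + 562) = √7692 = 2*√1923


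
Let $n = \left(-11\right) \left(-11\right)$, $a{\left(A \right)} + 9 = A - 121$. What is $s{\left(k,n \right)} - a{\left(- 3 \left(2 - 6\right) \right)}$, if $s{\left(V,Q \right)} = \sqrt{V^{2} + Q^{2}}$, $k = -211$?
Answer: $118 + \sqrt{59162} \approx 361.23$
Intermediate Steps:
$a{\left(A \right)} = -130 + A$ ($a{\left(A \right)} = -9 + \left(A - 121\right) = -9 + \left(-121 + A\right) = -130 + A$)
$n = 121$
$s{\left(V,Q \right)} = \sqrt{Q^{2} + V^{2}}$
$s{\left(k,n \right)} - a{\left(- 3 \left(2 - 6\right) \right)} = \sqrt{121^{2} + \left(-211\right)^{2}} - \left(-130 - 3 \left(2 - 6\right)\right) = \sqrt{14641 + 44521} - \left(-130 - -12\right) = \sqrt{59162} - \left(-130 + 12\right) = \sqrt{59162} - -118 = \sqrt{59162} + 118 = 118 + \sqrt{59162}$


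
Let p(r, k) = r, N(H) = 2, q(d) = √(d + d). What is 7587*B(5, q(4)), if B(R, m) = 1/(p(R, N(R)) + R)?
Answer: 7587/10 ≈ 758.70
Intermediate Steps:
q(d) = √2*√d (q(d) = √(2*d) = √2*√d)
B(R, m) = 1/(2*R) (B(R, m) = 1/(R + R) = 1/(2*R))
7587*B(5, q(4)) = 7587*((½)/5) = 7587*((½)*(⅕)) = 7587*(⅒) = 7587/10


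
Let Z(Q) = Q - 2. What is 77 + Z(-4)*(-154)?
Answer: 1001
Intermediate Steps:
Z(Q) = -2 + Q
77 + Z(-4)*(-154) = 77 + (-2 - 4)*(-154) = 77 - 6*(-154) = 77 + 924 = 1001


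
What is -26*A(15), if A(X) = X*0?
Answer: 0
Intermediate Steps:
A(X) = 0
-26*A(15) = -26*0 = 0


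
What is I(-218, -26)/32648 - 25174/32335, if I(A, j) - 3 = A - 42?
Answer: -830190847/1055673080 ≈ -0.78641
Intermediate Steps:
I(A, j) = -39 + A (I(A, j) = 3 + (A - 42) = 3 + (-42 + A) = -39 + A)
I(-218, -26)/32648 - 25174/32335 = (-39 - 218)/32648 - 25174/32335 = -257*1/32648 - 25174*1/32335 = -257/32648 - 25174/32335 = -830190847/1055673080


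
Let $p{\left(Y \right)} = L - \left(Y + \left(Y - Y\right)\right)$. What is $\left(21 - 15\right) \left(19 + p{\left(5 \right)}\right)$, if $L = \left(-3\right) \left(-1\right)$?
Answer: $102$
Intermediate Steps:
$L = 3$
$p{\left(Y \right)} = 3 - Y$ ($p{\left(Y \right)} = 3 - \left(Y + \left(Y - Y\right)\right) = 3 - \left(Y + 0\right) = 3 - Y$)
$\left(21 - 15\right) \left(19 + p{\left(5 \right)}\right) = \left(21 - 15\right) \left(19 + \left(3 - 5\right)\right) = 6 \left(19 + \left(3 - 5\right)\right) = 6 \left(19 - 2\right) = 6 \cdot 17 = 102$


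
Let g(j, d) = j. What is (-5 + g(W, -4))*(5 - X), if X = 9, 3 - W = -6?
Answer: -16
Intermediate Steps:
W = 9 (W = 3 - 1*(-6) = 3 + 6 = 9)
(-5 + g(W, -4))*(5 - X) = (-5 + 9)*(5 - 1*9) = 4*(5 - 9) = 4*(-4) = -16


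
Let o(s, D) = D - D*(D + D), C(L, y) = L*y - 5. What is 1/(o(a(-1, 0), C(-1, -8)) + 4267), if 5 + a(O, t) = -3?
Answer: 1/4252 ≈ 0.00023518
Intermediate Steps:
a(O, t) = -8 (a(O, t) = -5 - 3 = -8)
C(L, y) = -5 + L*y
o(s, D) = D - 2*D**2 (o(s, D) = D - D*2*D = D - 2*D**2)
1/(o(a(-1, 0), C(-1, -8)) + 4267) = 1/((-5 - 1*(-8))*(1 - 2*(-5 - 1*(-8))) + 4267) = 1/((-5 + 8)*(1 - 2*(-5 + 8)) + 4267) = 1/(3*(1 - 2*3) + 4267) = 1/(3*(1 - 6) + 4267) = 1/(3*(-5) + 4267) = 1/(-15 + 4267) = 1/4252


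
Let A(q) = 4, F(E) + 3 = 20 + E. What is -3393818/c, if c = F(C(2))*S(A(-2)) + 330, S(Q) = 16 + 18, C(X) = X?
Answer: -1696909/488 ≈ -3477.3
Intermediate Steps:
F(E) = 17 + E (F(E) = -3 + (20 + E) = 17 + E)
S(Q) = 34
c = 976 (c = (17 + 2)*34 + 330 = 19*34 + 330 = 646 + 330 = 976)
-3393818/c = -3393818/976 = -3393818*1/976 = -1696909/488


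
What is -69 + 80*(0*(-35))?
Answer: -69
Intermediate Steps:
-69 + 80*(0*(-35)) = -69 + 80*0 = -69 + 0 = -69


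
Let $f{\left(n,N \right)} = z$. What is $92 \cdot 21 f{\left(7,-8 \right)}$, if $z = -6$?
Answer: $-11592$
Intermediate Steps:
$f{\left(n,N \right)} = -6$
$92 \cdot 21 f{\left(7,-8 \right)} = 92 \cdot 21 \left(-6\right) = 1932 \left(-6\right) = -11592$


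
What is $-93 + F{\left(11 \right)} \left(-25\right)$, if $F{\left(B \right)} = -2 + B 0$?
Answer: $-43$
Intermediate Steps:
$F{\left(B \right)} = -2$ ($F{\left(B \right)} = -2 + 0 = -2$)
$-93 + F{\left(11 \right)} \left(-25\right) = -93 - -50 = -93 + 50 = -43$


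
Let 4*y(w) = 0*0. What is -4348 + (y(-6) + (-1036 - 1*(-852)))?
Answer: -4532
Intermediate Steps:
y(w) = 0 (y(w) = (0*0)/4 = (¼)*0 = 0)
-4348 + (y(-6) + (-1036 - 1*(-852))) = -4348 + (0 + (-1036 - 1*(-852))) = -4348 + (0 + (-1036 + 852)) = -4348 + (0 - 184) = -4348 - 184 = -4532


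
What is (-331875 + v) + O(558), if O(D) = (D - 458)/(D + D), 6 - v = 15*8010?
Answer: -126113276/279 ≈ -4.5202e+5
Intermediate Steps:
v = -120144 (v = 6 - 15*8010 = 6 - 1*120150 = 6 - 120150 = -120144)
O(D) = (-458 + D)/(2*D) (O(D) = (-458 + D)/((2*D)) = (-458 + D)*(1/(2*D)) = (-458 + D)/(2*D))
(-331875 + v) + O(558) = (-331875 - 120144) + (½)*(-458 + 558)/558 = -452019 + (½)*(1/558)*100 = -452019 + 25/279 = -126113276/279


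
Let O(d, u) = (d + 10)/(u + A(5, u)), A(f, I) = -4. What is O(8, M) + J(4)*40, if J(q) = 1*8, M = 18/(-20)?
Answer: 15500/49 ≈ 316.33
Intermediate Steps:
M = -9/10 (M = 18*(-1/20) = -9/10 ≈ -0.90000)
O(d, u) = (10 + d)/(-4 + u) (O(d, u) = (d + 10)/(u - 4) = (10 + d)/(-4 + u))
J(q) = 8
O(8, M) + J(4)*40 = (10 + 8)/(-4 - 9/10) + 8*40 = 18/(-49/10) + 320 = -10/49*18 + 320 = -180/49 + 320 = 15500/49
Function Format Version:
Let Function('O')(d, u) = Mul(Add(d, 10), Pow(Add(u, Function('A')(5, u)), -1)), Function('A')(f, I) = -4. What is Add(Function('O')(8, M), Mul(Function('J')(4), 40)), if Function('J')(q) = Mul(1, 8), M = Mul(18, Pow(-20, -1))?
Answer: Rational(15500, 49) ≈ 316.33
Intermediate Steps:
M = Rational(-9, 10) (M = Mul(18, Rational(-1, 20)) = Rational(-9, 10) ≈ -0.90000)
Function('O')(d, u) = Mul(Pow(Add(-4, u), -1), Add(10, d)) (Function('O')(d, u) = Mul(Add(d, 10), Pow(Add(u, -4), -1)) = Mul(Add(10, d), Pow(Add(-4, u), -1)) = Mul(Pow(Add(-4, u), -1), Add(10, d)))
Function('J')(q) = 8
Add(Function('O')(8, M), Mul(Function('J')(4), 40)) = Add(Mul(Pow(Add(-4, Rational(-9, 10)), -1), Add(10, 8)), Mul(8, 40)) = Add(Mul(Pow(Rational(-49, 10), -1), 18), 320) = Add(Mul(Rational(-10, 49), 18), 320) = Add(Rational(-180, 49), 320) = Rational(15500, 49)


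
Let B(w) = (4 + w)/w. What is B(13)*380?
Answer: 6460/13 ≈ 496.92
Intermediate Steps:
B(w) = (4 + w)/w
B(13)*380 = ((4 + 13)/13)*380 = ((1/13)*17)*380 = (17/13)*380 = 6460/13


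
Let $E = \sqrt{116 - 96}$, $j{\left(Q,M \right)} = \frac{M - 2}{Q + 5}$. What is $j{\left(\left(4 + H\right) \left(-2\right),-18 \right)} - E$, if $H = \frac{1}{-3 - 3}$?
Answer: $\frac{15}{2} - 2 \sqrt{5} \approx 3.0279$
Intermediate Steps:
$H = - \frac{1}{6}$ ($H = \frac{1}{-6} = - \frac{1}{6} \approx -0.16667$)
$j{\left(Q,M \right)} = \frac{-2 + M}{5 + Q}$
$E = 2 \sqrt{5}$ ($E = \sqrt{116 - 96} = \sqrt{20} = 2 \sqrt{5} \approx 4.4721$)
$j{\left(\left(4 + H\right) \left(-2\right),-18 \right)} - E = \frac{-2 - 18}{5 + \left(4 - \frac{1}{6}\right) \left(-2\right)} - 2 \sqrt{5} = \frac{1}{5 + \frac{23}{6} \left(-2\right)} \left(-20\right) - 2 \sqrt{5} = \frac{1}{5 - \frac{23}{3}} \left(-20\right) - 2 \sqrt{5} = \frac{1}{- \frac{8}{3}} \left(-20\right) - 2 \sqrt{5} = \left(- \frac{3}{8}\right) \left(-20\right) - 2 \sqrt{5} = \frac{15}{2} - 2 \sqrt{5}$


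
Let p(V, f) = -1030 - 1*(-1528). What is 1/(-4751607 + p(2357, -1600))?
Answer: -1/4751109 ≈ -2.1048e-7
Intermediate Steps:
p(V, f) = 498 (p(V, f) = -1030 + 1528 = 498)
1/(-4751607 + p(2357, -1600)) = 1/(-4751607 + 498) = 1/(-4751109) = -1/4751109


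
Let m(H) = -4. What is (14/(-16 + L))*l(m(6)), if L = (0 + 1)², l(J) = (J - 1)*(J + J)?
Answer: -112/3 ≈ -37.333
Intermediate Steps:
l(J) = 2*J*(-1 + J) (l(J) = (-1 + J)*(2*J) = 2*J*(-1 + J))
L = 1 (L = 1² = 1)
(14/(-16 + L))*l(m(6)) = (14/(-16 + 1))*(2*(-4)*(-1 - 4)) = (14/(-15))*(2*(-4)*(-5)) = -1/15*14*40 = -14/15*40 = -112/3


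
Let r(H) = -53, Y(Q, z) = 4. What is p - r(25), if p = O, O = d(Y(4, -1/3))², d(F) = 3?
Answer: 62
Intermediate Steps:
O = 9 (O = 3² = 9)
p = 9
p - r(25) = 9 - 1*(-53) = 9 + 53 = 62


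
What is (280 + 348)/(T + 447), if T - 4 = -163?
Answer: 157/72 ≈ 2.1806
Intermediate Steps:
T = -159 (T = 4 - 163 = -159)
(280 + 348)/(T + 447) = (280 + 348)/(-159 + 447) = 628/288 = 628*(1/288) = 157/72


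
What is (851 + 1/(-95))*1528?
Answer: 123529632/95 ≈ 1.3003e+6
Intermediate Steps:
(851 + 1/(-95))*1528 = (851 - 1/95)*1528 = (80844/95)*1528 = 123529632/95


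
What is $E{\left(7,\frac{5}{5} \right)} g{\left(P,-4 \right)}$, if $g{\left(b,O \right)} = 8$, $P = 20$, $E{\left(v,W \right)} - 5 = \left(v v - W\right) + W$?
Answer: $432$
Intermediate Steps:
$E{\left(v,W \right)} = 5 + v^{2}$ ($E{\left(v,W \right)} = 5 + \left(\left(v v - W\right) + W\right) = 5 + \left(\left(v^{2} - W\right) + W\right) = 5 + v^{2}$)
$E{\left(7,\frac{5}{5} \right)} g{\left(P,-4 \right)} = \left(5 + 7^{2}\right) 8 = \left(5 + 49\right) 8 = 54 \cdot 8 = 432$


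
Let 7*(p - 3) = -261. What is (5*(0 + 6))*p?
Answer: -7200/7 ≈ -1028.6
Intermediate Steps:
p = -240/7 (p = 3 + (⅐)*(-261) = 3 - 261/7 = -240/7 ≈ -34.286)
(5*(0 + 6))*p = (5*(0 + 6))*(-240/7) = (5*6)*(-240/7) = 30*(-240/7) = -7200/7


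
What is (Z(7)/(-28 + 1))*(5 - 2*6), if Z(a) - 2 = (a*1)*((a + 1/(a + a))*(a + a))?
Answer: 4865/27 ≈ 180.19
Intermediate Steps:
Z(a) = 2 + 2*a²*(a + 1/(2*a)) (Z(a) = 2 + (a*1)*((a + 1/(a + a))*(a + a)) = 2 + a*((a + 1/(2*a))*(2*a)) = 2 + a*(2*a*(a + 1/(2*a))) = 2 + 2*a²*(a + 1/(2*a)))
(Z(7)/(-28 + 1))*(5 - 2*6) = ((2 + 7 + 2*7³)/(-28 + 1))*(5 - 2*6) = ((2 + 7 + 2*343)/(-27))*(5 - 12) = ((2 + 7 + 686)*(-1/27))*(-7) = (695*(-1/27))*(-7) = -695/27*(-7) = 4865/27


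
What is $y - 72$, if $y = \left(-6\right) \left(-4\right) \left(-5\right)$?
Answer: $-192$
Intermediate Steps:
$y = -120$ ($y = 24 \left(-5\right) = -120$)
$y - 72 = -120 - 72 = -192$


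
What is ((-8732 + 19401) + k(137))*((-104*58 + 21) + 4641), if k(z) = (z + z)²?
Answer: -117470650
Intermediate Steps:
k(z) = 4*z² (k(z) = (2*z)² = 4*z²)
((-8732 + 19401) + k(137))*((-104*58 + 21) + 4641) = ((-8732 + 19401) + 4*137²)*((-104*58 + 21) + 4641) = (10669 + 4*18769)*((-6032 + 21) + 4641) = (10669 + 75076)*(-6011 + 4641) = 85745*(-1370) = -117470650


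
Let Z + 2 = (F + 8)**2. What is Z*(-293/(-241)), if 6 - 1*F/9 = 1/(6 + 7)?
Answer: 186017203/40729 ≈ 4567.2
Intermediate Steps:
F = 693/13 (F = 54 - 9/(6 + 7) = 54 - 9/13 = 693/13 ≈ 53.308)
Z = 634871/169 (Z = -2 + (693/13 + 8)**2 = -2 + (797/13)**2 = -2 + 635209/169 = 634871/169 ≈ 3756.6)
Z*(-293/(-241)) = 634871*(-293/(-241))/169 = 634871*(-293*(-1/241))/169 = (634871/169)*(293/241) = 186017203/40729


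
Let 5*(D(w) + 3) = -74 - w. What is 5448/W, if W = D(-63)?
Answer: -13620/13 ≈ -1047.7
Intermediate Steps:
D(w) = -89/5 - w/5 (D(w) = -3 + (-74 - w)/5 = -3 + (-74/5 - w/5) = -89/5 - w/5)
W = -26/5 (W = -89/5 - 1/5*(-63) = -89/5 + 63/5 = -26/5 ≈ -5.2000)
5448/W = 5448/(-26/5) = 5448*(-5/26) = -13620/13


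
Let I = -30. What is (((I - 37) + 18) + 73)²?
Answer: 576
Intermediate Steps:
(((I - 37) + 18) + 73)² = (((-30 - 37) + 18) + 73)² = ((-67 + 18) + 73)² = (-49 + 73)² = 24² = 576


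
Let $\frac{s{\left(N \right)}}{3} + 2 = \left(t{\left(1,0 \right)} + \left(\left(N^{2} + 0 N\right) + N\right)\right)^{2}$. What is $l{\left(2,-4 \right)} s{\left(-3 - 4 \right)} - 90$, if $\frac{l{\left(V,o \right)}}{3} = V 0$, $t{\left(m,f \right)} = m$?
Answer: $-90$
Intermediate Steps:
$s{\left(N \right)} = -6 + 3 \left(1 + N + N^{2}\right)^{2}$ ($s{\left(N \right)} = -6 + 3 \left(1 + \left(\left(N^{2} + 0 N\right) + N\right)\right)^{2} = -6 + 3 \left(1 + \left(\left(N^{2} + 0\right) + N\right)\right)^{2} = -6 + 3 \left(1 + \left(N^{2} + N\right)\right)^{2} = -6 + 3 \left(1 + \left(N + N^{2}\right)\right)^{2} = -6 + 3 \left(1 + N + N^{2}\right)^{2}$)
$l{\left(V,o \right)} = 0$ ($l{\left(V,o \right)} = 3 V 0 = 3 \cdot 0 = 0$)
$l{\left(2,-4 \right)} s{\left(-3 - 4 \right)} - 90 = 0 \left(-6 + 3 \left(1 - 7 + \left(-3 - 4\right)^{2}\right)^{2}\right) - 90 = 0 \left(-6 + 3 \left(1 - 7 + \left(-7\right)^{2}\right)^{2}\right) - 90 = 0 \left(-6 + 3 \left(1 - 7 + 49\right)^{2}\right) - 90 = 0 \left(-6 + 3 \cdot 43^{2}\right) - 90 = 0 \left(-6 + 3 \cdot 1849\right) - 90 = 0 \left(-6 + 5547\right) - 90 = 0 \cdot 5541 - 90 = 0 - 90 = -90$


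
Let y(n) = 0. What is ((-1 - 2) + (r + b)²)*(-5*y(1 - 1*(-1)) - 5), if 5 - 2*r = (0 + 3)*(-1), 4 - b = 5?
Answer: -30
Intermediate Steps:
b = -1 (b = 4 - 1*5 = 4 - 5 = -1)
r = 4 (r = 5/2 - (0 + 3)*(-1)/2 = 5/2 - 3*(-1)/2 = 5/2 - ½*(-3) = 5/2 + 3/2 = 4)
((-1 - 2) + (r + b)²)*(-5*y(1 - 1*(-1)) - 5) = ((-1 - 2) + (4 - 1)²)*(-5*0 - 5) = (-3 + 3²)*(0 - 5) = (-3 + 9)*(-5) = 6*(-5) = -30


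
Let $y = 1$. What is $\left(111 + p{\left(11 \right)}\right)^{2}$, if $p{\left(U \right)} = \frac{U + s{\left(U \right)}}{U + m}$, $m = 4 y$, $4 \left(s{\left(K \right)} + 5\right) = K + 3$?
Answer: $\frac{11215801}{900} \approx 12462.0$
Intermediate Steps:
$s{\left(K \right)} = - \frac{17}{4} + \frac{K}{4}$ ($s{\left(K \right)} = -5 + \frac{K + 3}{4} = -5 + \frac{3 + K}{4} = -5 + \left(\frac{3}{4} + \frac{K}{4}\right) = - \frac{17}{4} + \frac{K}{4}$)
$m = 4$ ($m = 4 \cdot 1 = 4$)
$p{\left(U \right)} = \frac{- \frac{17}{4} + \frac{5 U}{4}}{4 + U}$ ($p{\left(U \right)} = \frac{U + \left(- \frac{17}{4} + \frac{U}{4}\right)}{U + 4} = \frac{- \frac{17}{4} + \frac{5 U}{4}}{4 + U}$)
$\left(111 + p{\left(11 \right)}\right)^{2} = \left(111 + \frac{-17 + 5 \cdot 11}{4 \left(4 + 11\right)}\right)^{2} = \left(111 + \frac{-17 + 55}{4 \cdot 15}\right)^{2} = \left(111 + \frac{1}{4} \cdot \frac{1}{15} \cdot 38\right)^{2} = \left(111 + \frac{19}{30}\right)^{2} = \left(\frac{3349}{30}\right)^{2} = \frac{11215801}{900}$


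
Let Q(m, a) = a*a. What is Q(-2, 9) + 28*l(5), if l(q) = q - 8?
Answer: -3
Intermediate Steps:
l(q) = -8 + q
Q(m, a) = a**2
Q(-2, 9) + 28*l(5) = 9**2 + 28*(-8 + 5) = 81 + 28*(-3) = 81 - 84 = -3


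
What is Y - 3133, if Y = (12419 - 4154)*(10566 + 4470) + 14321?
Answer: 124283728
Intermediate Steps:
Y = 124286861 (Y = 8265*15036 + 14321 = 124272540 + 14321 = 124286861)
Y - 3133 = 124286861 - 3133 = 124283728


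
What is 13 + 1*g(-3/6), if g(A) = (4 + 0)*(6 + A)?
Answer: 35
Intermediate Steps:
g(A) = 24 + 4*A (g(A) = 4*(6 + A) = 24 + 4*A)
13 + 1*g(-3/6) = 13 + 1*(24 + 4*(-3/6)) = 13 + 1*(24 + 4*(-3*⅙)) = 13 + 1*(24 + 4*(-½)) = 13 + 1*(24 - 2) = 13 + 1*22 = 13 + 22 = 35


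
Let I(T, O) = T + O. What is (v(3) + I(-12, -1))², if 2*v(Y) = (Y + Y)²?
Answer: 25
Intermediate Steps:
I(T, O) = O + T
v(Y) = 2*Y² (v(Y) = (Y + Y)²/2 = (2*Y)²/2 = (4*Y²)/2 = 2*Y²)
(v(3) + I(-12, -1))² = (2*3² + (-1 - 12))² = (2*9 - 13)² = (18 - 13)² = 5² = 25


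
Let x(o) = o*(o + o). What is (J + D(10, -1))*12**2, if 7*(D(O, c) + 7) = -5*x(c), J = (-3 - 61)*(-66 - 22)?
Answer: 5668560/7 ≈ 8.0979e+5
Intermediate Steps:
J = 5632 (J = -64*(-88) = 5632)
x(o) = 2*o**2 (x(o) = o*(2*o) = 2*o**2)
D(O, c) = -7 - 10*c**2/7 (D(O, c) = -7 + (-10*c**2)/7 = -7 - 10*c**2/7)
(J + D(10, -1))*12**2 = (5632 + (-7 - 10/7*(-1)**2))*12**2 = (5632 + (-7 - 10/7*1))*144 = (5632 + (-7 - 10/7))*144 = (5632 - 59/7)*144 = (39365/7)*144 = 5668560/7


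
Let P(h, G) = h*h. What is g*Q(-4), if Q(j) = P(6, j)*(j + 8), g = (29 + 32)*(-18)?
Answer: -158112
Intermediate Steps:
g = -1098 (g = 61*(-18) = -1098)
P(h, G) = h²
Q(j) = 288 + 36*j (Q(j) = 6²*(j + 8) = 36*(8 + j) = 288 + 36*j)
g*Q(-4) = -1098*(288 + 36*(-4)) = -1098*(288 - 144) = -1098*144 = -158112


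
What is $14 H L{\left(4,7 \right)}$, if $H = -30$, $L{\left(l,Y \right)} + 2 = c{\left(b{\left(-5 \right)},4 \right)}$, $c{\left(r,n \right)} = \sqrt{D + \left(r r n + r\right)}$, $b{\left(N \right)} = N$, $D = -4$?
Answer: $840 - 420 \sqrt{91} \approx -3166.5$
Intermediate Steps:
$c{\left(r,n \right)} = \sqrt{-4 + r + n r^{2}}$ ($c{\left(r,n \right)} = \sqrt{-4 + \left(r r n + r\right)} = \sqrt{-4 + \left(r^{2} n + r\right)} = \sqrt{-4 + \left(n r^{2} + r\right)} = \sqrt{-4 + \left(r + n r^{2}\right)} = \sqrt{-4 + r + n r^{2}}$)
$L{\left(l,Y \right)} = -2 + \sqrt{91}$ ($L{\left(l,Y \right)} = -2 + \sqrt{-4 - 5 + 4 \left(-5\right)^{2}} = -2 + \sqrt{-4 - 5 + 4 \cdot 25} = -2 + \sqrt{-4 - 5 + 100} = -2 + \sqrt{91}$)
$14 H L{\left(4,7 \right)} = 14 \left(-30\right) \left(-2 + \sqrt{91}\right) = - 420 \left(-2 + \sqrt{91}\right) = 840 - 420 \sqrt{91}$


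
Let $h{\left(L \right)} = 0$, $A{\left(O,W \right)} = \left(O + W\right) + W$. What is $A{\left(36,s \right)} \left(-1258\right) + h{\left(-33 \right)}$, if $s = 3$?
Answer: $-52836$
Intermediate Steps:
$A{\left(O,W \right)} = O + 2 W$
$A{\left(36,s \right)} \left(-1258\right) + h{\left(-33 \right)} = \left(36 + 2 \cdot 3\right) \left(-1258\right) + 0 = \left(36 + 6\right) \left(-1258\right) + 0 = 42 \left(-1258\right) + 0 = -52836 + 0 = -52836$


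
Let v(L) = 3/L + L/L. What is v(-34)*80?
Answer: 1240/17 ≈ 72.941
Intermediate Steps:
v(L) = 1 + 3/L (v(L) = 3/L + 1 = 1 + 3/L)
v(-34)*80 = ((3 - 34)/(-34))*80 = -1/34*(-31)*80 = (31/34)*80 = 1240/17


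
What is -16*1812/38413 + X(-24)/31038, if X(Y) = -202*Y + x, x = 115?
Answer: -101315711/170323242 ≈ -0.59484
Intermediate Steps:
X(Y) = 115 - 202*Y (X(Y) = -202*Y + 115 = 115 - 202*Y)
-16*1812/38413 + X(-24)/31038 = -16*1812/38413 + (115 - 202*(-24))/31038 = -28992*1/38413 + (115 + 4848)*(1/31038) = -28992/38413 + 4963*(1/31038) = -28992/38413 + 709/4434 = -101315711/170323242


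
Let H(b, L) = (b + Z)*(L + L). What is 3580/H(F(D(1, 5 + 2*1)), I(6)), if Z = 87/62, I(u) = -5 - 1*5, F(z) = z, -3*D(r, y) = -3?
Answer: -11098/149 ≈ -74.483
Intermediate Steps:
D(r, y) = 1 (D(r, y) = -1/3*(-3) = 1)
I(u) = -10 (I(u) = -5 - 5 = -10)
Z = 87/62 (Z = 87*(1/62) = 87/62 ≈ 1.4032)
H(b, L) = 2*L*(87/62 + b) (H(b, L) = (b + 87/62)*(L + L) = (87/62 + b)*(2*L) = 2*L*(87/62 + b))
3580/H(F(D(1, 5 + 2*1)), I(6)) = 3580/(((1/31)*(-10)*(87 + 62*1))) = 3580/(((1/31)*(-10)*(87 + 62))) = 3580/(((1/31)*(-10)*149)) = 3580/(-1490/31) = 3580*(-31/1490) = -11098/149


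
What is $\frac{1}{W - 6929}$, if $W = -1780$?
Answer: $- \frac{1}{8709} \approx -0.00011482$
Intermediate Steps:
$\frac{1}{W - 6929} = \frac{1}{-1780 - 6929} = \frac{1}{-8709} = - \frac{1}{8709}$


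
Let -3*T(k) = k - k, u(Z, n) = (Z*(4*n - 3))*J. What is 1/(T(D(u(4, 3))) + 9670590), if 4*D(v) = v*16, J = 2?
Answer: 1/9670590 ≈ 1.0341e-7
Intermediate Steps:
u(Z, n) = 2*Z*(-3 + 4*n) (u(Z, n) = (Z*(4*n - 3))*2 = (Z*(-3 + 4*n))*2 = 2*Z*(-3 + 4*n))
D(v) = 4*v (D(v) = (v*16)/4 = (16*v)/4 = 4*v)
T(k) = 0 (T(k) = -(k - k)/3 = -⅓*0 = 0)
1/(T(D(u(4, 3))) + 9670590) = 1/(0 + 9670590) = 1/9670590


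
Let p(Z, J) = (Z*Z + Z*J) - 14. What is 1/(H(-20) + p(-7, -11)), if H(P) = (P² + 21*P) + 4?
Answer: 1/96 ≈ 0.010417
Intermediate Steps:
p(Z, J) = -14 + Z² + J*Z (p(Z, J) = (Z² + J*Z) - 14 = -14 + Z² + J*Z)
H(P) = 4 + P² + 21*P
1/(H(-20) + p(-7, -11)) = 1/((4 + (-20)² + 21*(-20)) + (-14 + (-7)² - 11*(-7))) = 1/((4 + 400 - 420) + (-14 + 49 + 77)) = 1/(-16 + 112) = 1/96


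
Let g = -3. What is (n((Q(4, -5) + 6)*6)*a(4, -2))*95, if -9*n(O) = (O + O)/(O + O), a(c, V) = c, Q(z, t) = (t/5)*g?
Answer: -380/9 ≈ -42.222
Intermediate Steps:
Q(z, t) = -3*t/5 (Q(z, t) = (t/5)*(-3) = -3*t/5)
n(O) = -1/9 (n(O) = -(O + O)/(9*(O + O)) = -2*O/(9*(2*O)) = -2*O*1/(2*O)/9 = -1/9*1 = -1/9)
(n((Q(4, -5) + 6)*6)*a(4, -2))*95 = -1/9*4*95 = -4/9*95 = -380/9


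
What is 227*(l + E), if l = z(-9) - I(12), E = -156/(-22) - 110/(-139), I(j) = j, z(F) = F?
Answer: -4552939/1529 ≈ -2977.7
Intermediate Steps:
E = 12052/1529 (E = -156*(-1/22) - 110*(-1/139) = 78/11 + 110/139 = 12052/1529 ≈ 7.8823)
l = -21 (l = -9 - 1*12 = -9 - 12 = -21)
227*(l + E) = 227*(-21 + 12052/1529) = 227*(-20057/1529) = -4552939/1529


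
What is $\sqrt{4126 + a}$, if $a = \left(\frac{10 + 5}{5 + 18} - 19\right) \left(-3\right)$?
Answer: $\frac{2 \sqrt{552943}}{23} \approx 64.661$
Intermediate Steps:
$a = \frac{1266}{23}$ ($a = \left(\frac{15}{23} - 19\right) \left(-3\right) = \left(- \frac{422}{23}\right) \left(-3\right) = \frac{1266}{23} \approx 55.043$)
$\sqrt{4126 + a} = \sqrt{4126 + \frac{1266}{23}} = \sqrt{\frac{96164}{23}} = \frac{2 \sqrt{552943}}{23}$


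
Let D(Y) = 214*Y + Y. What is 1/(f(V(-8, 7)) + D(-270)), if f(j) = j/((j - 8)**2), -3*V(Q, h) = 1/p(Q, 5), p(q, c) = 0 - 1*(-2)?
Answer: -2401/139378056 ≈ -1.7227e-5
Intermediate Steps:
p(q, c) = 2 (p(q, c) = 0 + 2 = 2)
V(Q, h) = -1/6 (V(Q, h) = -1/3/2 = -1/3*1/2 = -1/6)
D(Y) = 215*Y
f(j) = j/(-8 + j)**2 (f(j) = j/((-8 + j)**2) = j/(-8 + j)**2)
1/(f(V(-8, 7)) + D(-270)) = 1/(-1/(6*(-8 - 1/6)**2) + 215*(-270)) = 1/(-1/(6*(-49/6)**2) - 58050) = 1/(-1/6*36/2401 - 58050) = 1/(-6/2401 - 58050) = 1/(-139378056/2401) = -2401/139378056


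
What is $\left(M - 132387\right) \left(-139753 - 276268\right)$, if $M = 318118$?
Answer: $-77267996351$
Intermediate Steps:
$\left(M - 132387\right) \left(-139753 - 276268\right) = \left(318118 - 132387\right) \left(-139753 - 276268\right) = 185731 \left(-416021\right) = -77267996351$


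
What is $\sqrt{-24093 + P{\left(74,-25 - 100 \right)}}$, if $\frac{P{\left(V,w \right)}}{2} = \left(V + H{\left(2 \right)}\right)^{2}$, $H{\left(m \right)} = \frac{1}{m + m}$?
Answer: $\frac{3 i \sqrt{23230}}{4} \approx 114.31 i$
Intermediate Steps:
$H{\left(m \right)} = \frac{1}{2 m}$
$P{\left(V,w \right)} = 2 \left(\frac{1}{4} + V\right)^{2}$ ($P{\left(V,w \right)} = 2 \left(V + \frac{1}{2 \cdot 2}\right)^{2} = 2 \left(V + \frac{1}{2} \cdot \frac{1}{2}\right)^{2} = 2 \left(V + \frac{1}{4}\right)^{2} = 2 \left(\frac{1}{4} + V\right)^{2}$)
$\sqrt{-24093 + P{\left(74,-25 - 100 \right)}} = \sqrt{-24093 + \frac{\left(1 + 4 \cdot 74\right)^{2}}{8}} = \sqrt{-24093 + \frac{\left(1 + 296\right)^{2}}{8}} = \sqrt{-24093 + \frac{297^{2}}{8}} = \sqrt{-24093 + \frac{1}{8} \cdot 88209} = \sqrt{-24093 + \frac{88209}{8}} = \sqrt{- \frac{104535}{8}} = \frac{3 i \sqrt{23230}}{4}$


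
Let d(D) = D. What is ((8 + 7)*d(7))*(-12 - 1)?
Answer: -1365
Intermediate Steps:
((8 + 7)*d(7))*(-12 - 1) = ((8 + 7)*7)*(-12 - 1) = (15*7)*(-13) = 105*(-13) = -1365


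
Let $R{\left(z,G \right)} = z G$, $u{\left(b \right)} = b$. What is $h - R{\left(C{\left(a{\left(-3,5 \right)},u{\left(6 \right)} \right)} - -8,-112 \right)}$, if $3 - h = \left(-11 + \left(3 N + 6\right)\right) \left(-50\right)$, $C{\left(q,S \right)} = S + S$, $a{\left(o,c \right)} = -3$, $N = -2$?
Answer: $1693$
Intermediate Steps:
$C{\left(q,S \right)} = 2 S$
$R{\left(z,G \right)} = G z$
$h = -547$ ($h = 3 - \left(-11 + \left(3 \left(-2\right) + 6\right)\right) \left(-50\right) = 3 - \left(-11 + \left(-6 + 6\right)\right) \left(-50\right) = 3 - \left(-11 + 0\right) \left(-50\right) = 3 - \left(-11\right) \left(-50\right) = 3 - 550 = -547$)
$h - R{\left(C{\left(a{\left(-3,5 \right)},u{\left(6 \right)} \right)} - -8,-112 \right)} = -547 - - 112 \left(2 \cdot 6 - -8\right) = -547 - - 112 \left(12 + 8\right) = -547 - \left(-112\right) 20 = -547 - -2240 = -547 + 2240 = 1693$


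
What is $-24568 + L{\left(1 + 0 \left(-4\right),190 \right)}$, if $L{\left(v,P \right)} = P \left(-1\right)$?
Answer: $-24758$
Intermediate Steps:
$L{\left(v,P \right)} = - P$
$-24568 + L{\left(1 + 0 \left(-4\right),190 \right)} = -24568 - 190 = -24758$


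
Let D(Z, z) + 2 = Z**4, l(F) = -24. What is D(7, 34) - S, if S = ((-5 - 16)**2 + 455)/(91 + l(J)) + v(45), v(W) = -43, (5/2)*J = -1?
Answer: 162718/67 ≈ 2428.6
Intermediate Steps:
J = -2/5 (J = (2/5)*(-1) = -2/5 ≈ -0.40000)
D(Z, z) = -2 + Z**4
S = -1985/67 (S = ((-5 - 16)**2 + 455)/(91 - 24) - 43 = ((-21)**2 + 455)/67 - 43 = (441 + 455)*(1/67) - 43 = 896*(1/67) - 43 = 896/67 - 43 = -1985/67 ≈ -29.627)
D(7, 34) - S = (-2 + 7**4) - 1*(-1985/67) = (-2 + 2401) + 1985/67 = 2399 + 1985/67 = 162718/67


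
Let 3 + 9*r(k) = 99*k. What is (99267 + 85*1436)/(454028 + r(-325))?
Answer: 663981/1351358 ≈ 0.49134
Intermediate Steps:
r(k) = -⅓ + 11*k (r(k) = -⅓ + (99*k)/9 = -⅓ + 11*k)
(99267 + 85*1436)/(454028 + r(-325)) = (99267 + 85*1436)/(454028 + (-⅓ + 11*(-325))) = (99267 + 122060)/(454028 + (-⅓ - 3575)) = 221327/(454028 - 10726/3) = 221327/(1351358/3) = 221327*(3/1351358) = 663981/1351358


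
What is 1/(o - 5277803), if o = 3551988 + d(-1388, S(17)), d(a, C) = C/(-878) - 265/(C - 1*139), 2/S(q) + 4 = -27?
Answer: -58668399/101250691217939 ≈ -5.7944e-7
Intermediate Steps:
S(q) = -2/31 (S(q) = 2/(-4 - 27) = 2/(-31) = 2*(-1/31) = -2/31)
d(a, C) = -265/(-139 + C) - C/878 (d(a, C) = C*(-1/878) - 265/(C - 139) = -C/878 - 265/(-139 + C) = -265/(-139 + C) - C/878)
o = 208389561029458/58668399 (o = 3551988 + (-232670 - (-2/31)**2 + 139*(-2/31))/(878*(-139 - 2/31)) = 3551988 + (-232670 - 1*4/961 - 278/31)/(878*(-4311/31)) = 3551988 + (1/878)*(-31/4311)*(-232670 - 4/961 - 278/31) = 3551988 + (1/878)*(-31/4311)*(-223604492/961) = 3551988 + 111802246/58668399 = 208389561029458/58668399 ≈ 3.5520e+6)
1/(o - 5277803) = 1/(208389561029458/58668399 - 5277803) = 1/(-101250691217939/58668399) = -58668399/101250691217939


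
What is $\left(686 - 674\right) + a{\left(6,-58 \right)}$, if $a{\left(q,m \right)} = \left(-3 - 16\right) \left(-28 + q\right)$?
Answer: $430$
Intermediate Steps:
$a{\left(q,m \right)} = 532 - 19 q$ ($a{\left(q,m \right)} = - 19 \left(-28 + q\right) = 532 - 19 q$)
$\left(686 - 674\right) + a{\left(6,-58 \right)} = \left(686 - 674\right) + \left(532 - 114\right) = 12 + \left(532 - 114\right) = 12 + 418 = 430$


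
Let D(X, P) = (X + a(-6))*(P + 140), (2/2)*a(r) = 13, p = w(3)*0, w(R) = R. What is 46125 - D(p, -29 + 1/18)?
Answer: 804263/18 ≈ 44681.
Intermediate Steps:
p = 0 (p = 3*0 = 0)
a(r) = 13
D(X, P) = (13 + X)*(140 + P) (D(X, P) = (X + 13)*(P + 140) = (13 + X)*(140 + P))
46125 - D(p, -29 + 1/18) = 46125 - (1820 + 13*(-29 + 1/18) + 140*0 + (-29 + 1/18)*0) = 46125 - (1820 + 13*(-29 + 1/18) + 0 + (-29 + 1/18)*0) = 46125 - (1820 + 13*(-521/18) + 0 - 521/18*0) = 46125 - (1820 - 6773/18 + 0 + 0) = 46125 - 1*25987/18 = 46125 - 25987/18 = 804263/18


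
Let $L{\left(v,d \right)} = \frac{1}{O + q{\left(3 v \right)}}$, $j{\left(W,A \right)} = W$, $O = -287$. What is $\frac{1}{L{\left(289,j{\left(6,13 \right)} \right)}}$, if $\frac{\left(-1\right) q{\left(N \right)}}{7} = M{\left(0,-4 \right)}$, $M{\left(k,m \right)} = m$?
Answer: $-259$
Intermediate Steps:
$q{\left(N \right)} = 28$ ($q{\left(N \right)} = \left(-7\right) \left(-4\right) = 28$)
$L{\left(v,d \right)} = - \frac{1}{259}$ ($L{\left(v,d \right)} = \frac{1}{-287 + 28} = \frac{1}{-259} = - \frac{1}{259}$)
$\frac{1}{L{\left(289,j{\left(6,13 \right)} \right)}} = \frac{1}{- \frac{1}{259}} = -259$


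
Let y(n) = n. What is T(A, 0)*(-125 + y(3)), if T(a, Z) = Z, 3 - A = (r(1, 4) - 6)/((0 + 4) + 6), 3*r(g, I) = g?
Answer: 0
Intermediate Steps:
r(g, I) = g/3
A = 107/30 (A = 3 - ((1/3)*1 - 6)/((0 + 4) + 6) = 3 - (1/3 - 6)/(4 + 6) = 3 - (-17)/(3*10) = 3 - 1*(-17/30) = 3 + 17/30 = 107/30 ≈ 3.5667)
T(A, 0)*(-125 + y(3)) = 0*(-125 + 3) = 0*(-122) = 0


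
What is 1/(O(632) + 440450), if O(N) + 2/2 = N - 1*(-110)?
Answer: 1/441191 ≈ 2.2666e-6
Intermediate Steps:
O(N) = 109 + N (O(N) = -1 + (N - 1*(-110)) = -1 + (N + 110) = -1 + (110 + N) = 109 + N)
1/(O(632) + 440450) = 1/((109 + 632) + 440450) = 1/(741 + 440450) = 1/441191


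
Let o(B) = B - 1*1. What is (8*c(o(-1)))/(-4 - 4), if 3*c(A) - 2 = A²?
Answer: -2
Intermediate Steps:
o(B) = -1 + B (o(B) = B - 1 = -1 + B)
c(A) = ⅔ + A²/3
(8*c(o(-1)))/(-4 - 4) = (8*(⅔ + (-1 - 1)²/3))/(-4 - 4) = (8*(⅔ + (⅓)*(-2)²))/(-8) = (8*(⅔ + (⅓)*4))*(-⅛) = (8*(⅔ + 4/3))*(-⅛) = (8*2)*(-⅛) = 16*(-⅛) = -2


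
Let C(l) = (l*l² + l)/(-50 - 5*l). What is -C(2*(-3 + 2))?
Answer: -¼ ≈ -0.25000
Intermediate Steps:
C(l) = (l + l³)/(-50 - 5*l) (C(l) = (l³ + l)/(-50 - 5*l) = (l + l³)/(-50 - 5*l))
-C(2*(-3 + 2)) = -(-2*(-3 + 2) - (2*(-3 + 2))³)/(50 + 5*(2*(-3 + 2))) = -(-2*(-1) - (2*(-1))³)/(50 + 5*(2*(-1))) = -(-1*(-2) - 1*(-2)³)/(50 + 5*(-2)) = -(2 - 1*(-8))/(50 - 10) = -(2 + 8)/40 = -10/40 = -1*¼ = -¼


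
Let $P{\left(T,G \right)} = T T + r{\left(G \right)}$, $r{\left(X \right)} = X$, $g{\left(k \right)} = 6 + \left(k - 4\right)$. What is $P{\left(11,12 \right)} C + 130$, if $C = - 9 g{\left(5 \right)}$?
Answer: $-8249$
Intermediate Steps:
$g{\left(k \right)} = 2 + k$ ($g{\left(k \right)} = 6 + \left(-4 + k\right) = 2 + k$)
$P{\left(T,G \right)} = G + T^{2}$ ($P{\left(T,G \right)} = T T + G = T^{2} + G = G + T^{2}$)
$C = -63$ ($C = - 9 \left(2 + 5\right) = \left(-9\right) 7 = -63$)
$P{\left(11,12 \right)} C + 130 = \left(12 + 11^{2}\right) \left(-63\right) + 130 = \left(12 + 121\right) \left(-63\right) + 130 = 133 \left(-63\right) + 130 = -8379 + 130 = -8249$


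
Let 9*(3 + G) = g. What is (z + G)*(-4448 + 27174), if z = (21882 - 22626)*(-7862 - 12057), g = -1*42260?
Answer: 3030178868662/9 ≈ 3.3669e+11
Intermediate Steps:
g = -42260
G = -42287/9 (G = -3 + (⅑)*(-42260) = -3 - 42260/9 = -42287/9 ≈ -4698.6)
z = 14819736 (z = -744*(-19919) = 14819736)
(z + G)*(-4448 + 27174) = (14819736 - 42287/9)*(-4448 + 27174) = (133335337/9)*22726 = 3030178868662/9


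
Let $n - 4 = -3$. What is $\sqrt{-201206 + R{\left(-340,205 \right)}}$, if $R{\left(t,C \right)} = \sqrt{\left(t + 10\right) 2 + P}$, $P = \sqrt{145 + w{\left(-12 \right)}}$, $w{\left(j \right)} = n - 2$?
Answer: $\sqrt{-201206 + 18 i \sqrt{2}} \approx 0.028 + 448.56 i$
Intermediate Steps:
$n = 1$ ($n = 4 - 3 = 1$)
$w{\left(j \right)} = -1$ ($w{\left(j \right)} = 1 - 2 = -1$)
$P = 12$ ($P = \sqrt{145 - 1} = \sqrt{144} = 12$)
$R{\left(t,C \right)} = \sqrt{32 + 2 t}$ ($R{\left(t,C \right)} = \sqrt{\left(t + 10\right) 2 + 12} = \sqrt{\left(10 + t\right) 2 + 12} = \sqrt{\left(20 + 2 t\right) + 12} = \sqrt{32 + 2 t}$)
$\sqrt{-201206 + R{\left(-340,205 \right)}} = \sqrt{-201206 + \sqrt{32 + 2 \left(-340\right)}} = \sqrt{-201206 + \sqrt{32 - 680}} = \sqrt{-201206 + \sqrt{-648}} = \sqrt{-201206 + 18 i \sqrt{2}}$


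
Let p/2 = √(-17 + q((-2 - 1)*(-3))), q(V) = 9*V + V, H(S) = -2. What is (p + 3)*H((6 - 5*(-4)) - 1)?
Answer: -6 - 4*√73 ≈ -40.176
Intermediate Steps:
q(V) = 10*V
p = 2*√73 (p = 2*√(-17 + 10*((-2 - 1)*(-3))) = 2*√(-17 + 10*(-3*(-3))) = 2*√(-17 + 10*9) = 2*√(-17 + 90) = 2*√73 ≈ 17.088)
(p + 3)*H((6 - 5*(-4)) - 1) = (2*√73 + 3)*(-2) = (3 + 2*√73)*(-2) = -6 - 4*√73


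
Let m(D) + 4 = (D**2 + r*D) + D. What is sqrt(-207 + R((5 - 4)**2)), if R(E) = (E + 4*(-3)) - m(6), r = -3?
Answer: I*sqrt(238) ≈ 15.427*I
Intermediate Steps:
m(D) = -4 + D**2 - 2*D (m(D) = -4 + ((D**2 - 3*D) + D) = -4 + (D**2 - 2*D) = -4 + D**2 - 2*D)
R(E) = -32 + E (R(E) = (E + 4*(-3)) - (-4 + 6**2 - 2*6) = (E - 12) - (-4 + 36 - 12) = (-12 + E) - 1*20 = (-12 + E) - 20 = -32 + E)
sqrt(-207 + R((5 - 4)**2)) = sqrt(-207 + (-32 + (5 - 4)**2)) = sqrt(-207 + (-32 + 1**2)) = sqrt(-207 + (-32 + 1)) = sqrt(-207 - 31) = sqrt(-238) = I*sqrt(238)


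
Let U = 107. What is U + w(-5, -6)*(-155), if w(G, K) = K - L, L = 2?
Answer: 1347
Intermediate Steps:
w(G, K) = -2 + K (w(G, K) = K - 1*2 = K - 2 = -2 + K)
U + w(-5, -6)*(-155) = 107 + (-2 - 6)*(-155) = 107 - 8*(-155) = 107 + 1240 = 1347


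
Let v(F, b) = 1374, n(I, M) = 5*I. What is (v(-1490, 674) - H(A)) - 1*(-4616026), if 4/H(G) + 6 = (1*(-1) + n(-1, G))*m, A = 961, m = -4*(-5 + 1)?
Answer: 235487402/51 ≈ 4.6174e+6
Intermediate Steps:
m = 16 (m = -4*(-4) = 16)
H(G) = -2/51 (H(G) = 4/(-6 + (1*(-1) + 5*(-1))*16) = 4/(-6 + (-1 - 5)*16) = 4/(-6 - 6*16) = 4/(-6 - 96) = 4/(-102) = 4*(-1/102) = -2/51)
(v(-1490, 674) - H(A)) - 1*(-4616026) = (1374 - 1*(-2/51)) - 1*(-4616026) = (1374 + 2/51) + 4616026 = 70076/51 + 4616026 = 235487402/51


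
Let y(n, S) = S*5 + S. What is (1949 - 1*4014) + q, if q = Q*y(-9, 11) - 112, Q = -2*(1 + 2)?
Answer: -2573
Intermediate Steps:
y(n, S) = 6*S (y(n, S) = 5*S + S = 6*S)
Q = -6 (Q = -2*3 = -6)
q = -508 (q = -36*11 - 112 = -6*66 - 112 = -396 - 112 = -508)
(1949 - 1*4014) + q = (1949 - 1*4014) - 508 = (1949 - 4014) - 508 = -2065 - 508 = -2573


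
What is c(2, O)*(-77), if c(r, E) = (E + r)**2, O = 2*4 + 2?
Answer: -11088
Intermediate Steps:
O = 10 (O = 8 + 2 = 10)
c(2, O)*(-77) = (10 + 2)**2*(-77) = 12**2*(-77) = 144*(-77) = -11088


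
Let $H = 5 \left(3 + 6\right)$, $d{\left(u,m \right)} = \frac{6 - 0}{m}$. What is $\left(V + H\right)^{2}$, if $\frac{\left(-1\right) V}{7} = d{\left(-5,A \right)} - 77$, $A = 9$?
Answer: $\frac{3020644}{9} \approx 3.3563 \cdot 10^{5}$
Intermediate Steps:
$d{\left(u,m \right)} = \frac{6}{m}$ ($d{\left(u,m \right)} = \frac{6 + 0}{m} = \frac{6}{m}$)
$V = \frac{1603}{3}$ ($V = - 7 \left(\frac{6}{9} - 77\right) = - 7 \left(6 \cdot \frac{1}{9} - 77\right) = - 7 \left(\frac{2}{3} - 77\right) = \left(-7\right) \left(- \frac{229}{3}\right) = \frac{1603}{3} \approx 534.33$)
$H = 45$ ($H = 5 \cdot 9 = 45$)
$\left(V + H\right)^{2} = \left(\frac{1603}{3} + 45\right)^{2} = \left(\frac{1738}{3}\right)^{2} = \frac{3020644}{9}$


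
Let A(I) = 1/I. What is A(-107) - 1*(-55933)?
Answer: 5984830/107 ≈ 55933.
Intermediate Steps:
A(-107) - 1*(-55933) = 1/(-107) - 1*(-55933) = -1/107 + 55933 = 5984830/107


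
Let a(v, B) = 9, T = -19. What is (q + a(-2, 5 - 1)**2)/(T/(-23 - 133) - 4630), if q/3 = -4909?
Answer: 2284776/722261 ≈ 3.1634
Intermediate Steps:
q = -14727 (q = 3*(-4909) = -14727)
(q + a(-2, 5 - 1)**2)/(T/(-23 - 133) - 4630) = (-14727 + 9**2)/(-19/(-23 - 133) - 4630) = (-14727 + 81)/(-19/(-156) - 4630) = -14646/(-19*(-1/156) - 4630) = -14646/(19/156 - 4630) = -14646/(-722261/156) = -14646*(-156/722261) = 2284776/722261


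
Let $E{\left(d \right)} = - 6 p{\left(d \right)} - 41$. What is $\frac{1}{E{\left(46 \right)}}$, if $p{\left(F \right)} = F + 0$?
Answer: $- \frac{1}{317} \approx -0.0031546$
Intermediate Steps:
$p{\left(F \right)} = F$
$E{\left(d \right)} = -41 - 6 d$ ($E{\left(d \right)} = - 6 d - 41 = -41 - 6 d$)
$\frac{1}{E{\left(46 \right)}} = \frac{1}{-41 - 276} = \frac{1}{-317} = - \frac{1}{317}$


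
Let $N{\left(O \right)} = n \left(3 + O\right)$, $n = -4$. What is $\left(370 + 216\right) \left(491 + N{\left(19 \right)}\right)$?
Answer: $236158$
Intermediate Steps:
$N{\left(O \right)} = -12 - 4 O$ ($N{\left(O \right)} = - 4 \left(3 + O\right) = -12 - 4 O$)
$\left(370 + 216\right) \left(491 + N{\left(19 \right)}\right) = \left(370 + 216\right) \left(491 - 88\right) = 586 \left(491 - 88\right) = 586 \cdot 403 = 236158$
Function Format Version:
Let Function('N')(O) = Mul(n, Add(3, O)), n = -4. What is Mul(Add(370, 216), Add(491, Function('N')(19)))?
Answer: 236158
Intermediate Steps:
Function('N')(O) = Add(-12, Mul(-4, O)) (Function('N')(O) = Mul(-4, Add(3, O)) = Add(-12, Mul(-4, O)))
Mul(Add(370, 216), Add(491, Function('N')(19))) = Mul(Add(370, 216), Add(491, Add(-12, Mul(-4, 19)))) = Mul(586, Add(491, Add(-12, -76))) = Mul(586, Add(491, -88)) = Mul(586, 403) = 236158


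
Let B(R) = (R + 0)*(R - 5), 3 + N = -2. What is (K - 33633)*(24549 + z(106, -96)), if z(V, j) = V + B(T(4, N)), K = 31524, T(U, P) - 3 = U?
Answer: -52026921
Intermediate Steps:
N = -5 (N = -3 - 2 = -5)
T(U, P) = 3 + U
B(R) = R*(-5 + R)
z(V, j) = 14 + V (z(V, j) = V + (3 + 4)*(-5 + (3 + 4)) = V + 7*(-5 + 7) = V + 7*2 = V + 14 = 14 + V)
(K - 33633)*(24549 + z(106, -96)) = (31524 - 33633)*(24549 + (14 + 106)) = -2109*(24549 + 120) = -2109*24669 = -52026921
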